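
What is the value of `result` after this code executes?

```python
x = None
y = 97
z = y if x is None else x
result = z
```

x = None; y = 97; z = 97; result = 97

97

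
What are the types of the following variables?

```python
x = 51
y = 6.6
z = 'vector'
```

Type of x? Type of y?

x is assigned a bare integer (no decimal point), so it is an int; y is assigned a number with a decimal point, so it is a float

int, float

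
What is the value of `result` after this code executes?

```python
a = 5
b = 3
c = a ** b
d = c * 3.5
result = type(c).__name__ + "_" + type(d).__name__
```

a is int; b is int; c is int; d is float; result = 'int_float'

'int_float'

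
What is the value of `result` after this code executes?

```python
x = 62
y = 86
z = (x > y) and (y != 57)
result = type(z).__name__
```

x is int; y is int; z is bool; result = 'bool'

'bool'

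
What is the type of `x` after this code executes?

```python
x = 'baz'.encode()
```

str.encode() returns bytes

bytes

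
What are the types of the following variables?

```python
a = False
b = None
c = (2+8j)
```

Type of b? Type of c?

b is assigned None, whose type is NoneType; c is assigned (2+8j), an int plus an imaginary literal (j suffix), which evaluates to complex

NoneType, complex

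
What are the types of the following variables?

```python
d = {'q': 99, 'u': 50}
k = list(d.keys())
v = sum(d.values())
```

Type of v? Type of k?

sum of ints is int; list() converts to list

int, list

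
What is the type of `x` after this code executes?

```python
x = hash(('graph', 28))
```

hash() returns int

int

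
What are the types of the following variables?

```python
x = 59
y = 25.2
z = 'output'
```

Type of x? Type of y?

x is assigned a bare integer (no decimal point), so it is an int; y is assigned a number with a decimal point, so it is a float

int, float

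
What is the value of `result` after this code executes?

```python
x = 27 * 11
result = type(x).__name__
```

x is int; result = 'int'

'int'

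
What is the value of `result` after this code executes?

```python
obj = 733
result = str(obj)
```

obj = 733; result = '733'

'733'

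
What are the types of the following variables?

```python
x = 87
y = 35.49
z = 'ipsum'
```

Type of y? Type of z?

y is assigned a number with a decimal point, so it is a float; z is assigned a quoted string literal, so it is a str

float, str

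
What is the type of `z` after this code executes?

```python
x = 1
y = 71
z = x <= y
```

Comparison returns bool

bool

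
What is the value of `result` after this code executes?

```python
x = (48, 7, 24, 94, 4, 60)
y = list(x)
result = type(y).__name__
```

x is tuple; y is list; result = 'list'

'list'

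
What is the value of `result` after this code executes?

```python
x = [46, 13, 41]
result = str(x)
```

x = [46, 13, 41]; result = '[46, 13, 41]'

'[46, 13, 41]'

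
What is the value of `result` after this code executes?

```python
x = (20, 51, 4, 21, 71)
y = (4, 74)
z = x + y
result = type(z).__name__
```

x is tuple; y is tuple; z is tuple; result = 'tuple'

'tuple'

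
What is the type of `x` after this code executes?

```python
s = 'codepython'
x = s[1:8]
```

Slicing a str returns str

str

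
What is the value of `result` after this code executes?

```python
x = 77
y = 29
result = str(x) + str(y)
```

x = 77; y = 29; result = '7729'

'7729'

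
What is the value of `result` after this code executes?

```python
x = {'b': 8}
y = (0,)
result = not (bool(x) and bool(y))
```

x = {'b': 8}; y = (0,); result = False

False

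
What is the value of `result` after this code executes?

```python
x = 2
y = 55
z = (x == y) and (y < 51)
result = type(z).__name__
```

x is int; y is int; z is bool; result = 'bool'

'bool'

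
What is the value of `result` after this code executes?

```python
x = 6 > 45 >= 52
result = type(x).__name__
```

x is bool; result = 'bool'

'bool'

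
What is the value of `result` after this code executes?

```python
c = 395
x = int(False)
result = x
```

c = 395; x = 0; result = 0

0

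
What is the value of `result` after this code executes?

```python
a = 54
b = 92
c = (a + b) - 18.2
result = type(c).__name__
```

a is int; b is int; c is float; result = 'float'

'float'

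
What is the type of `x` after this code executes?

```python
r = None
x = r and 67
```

'and' returns first falsy value (None)

NoneType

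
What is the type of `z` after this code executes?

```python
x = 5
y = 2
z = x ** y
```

positive int ** positive int = int

int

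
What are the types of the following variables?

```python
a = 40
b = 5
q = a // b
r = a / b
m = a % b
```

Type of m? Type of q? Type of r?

% of ints returns int; // returns int; / returns float

int, int, float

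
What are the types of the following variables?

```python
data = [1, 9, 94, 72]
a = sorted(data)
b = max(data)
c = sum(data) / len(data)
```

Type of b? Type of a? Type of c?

max of ints returns int; sorted() returns list; int / int = float

int, list, float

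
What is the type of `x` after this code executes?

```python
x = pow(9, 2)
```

pow(int, int) returns int

int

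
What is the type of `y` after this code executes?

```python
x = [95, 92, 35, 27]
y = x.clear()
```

list.clear() returns None

NoneType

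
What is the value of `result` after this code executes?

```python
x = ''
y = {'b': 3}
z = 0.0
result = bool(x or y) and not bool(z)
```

x = ''; y = {'b': 3}; z = 0.0; result = True

True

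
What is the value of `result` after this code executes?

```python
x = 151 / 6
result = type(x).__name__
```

x is float; result = 'float'

'float'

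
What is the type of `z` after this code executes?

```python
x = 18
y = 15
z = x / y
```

int / int = float

float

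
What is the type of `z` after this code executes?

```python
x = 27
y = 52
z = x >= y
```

Comparison returns bool

bool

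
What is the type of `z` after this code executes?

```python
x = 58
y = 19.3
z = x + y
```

int + float = float

float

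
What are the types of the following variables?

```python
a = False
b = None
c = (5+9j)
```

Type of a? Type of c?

a is assigned the constant False, which has type bool; c is assigned (5+9j), an int plus an imaginary literal (j suffix), which evaluates to complex

bool, complex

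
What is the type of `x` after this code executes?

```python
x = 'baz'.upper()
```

str.upper() returns str

str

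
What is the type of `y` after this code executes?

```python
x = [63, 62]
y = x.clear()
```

list.clear() returns None

NoneType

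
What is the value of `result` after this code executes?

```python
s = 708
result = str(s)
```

s = 708; result = '708'

'708'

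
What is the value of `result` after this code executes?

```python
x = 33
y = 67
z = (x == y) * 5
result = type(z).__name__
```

x is int; y is int; z is int; result = 'int'

'int'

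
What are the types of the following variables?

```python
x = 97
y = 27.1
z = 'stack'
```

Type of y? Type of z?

y is assigned a number with a decimal point, so it is a float; z is assigned a quoted string literal, so it is a str

float, str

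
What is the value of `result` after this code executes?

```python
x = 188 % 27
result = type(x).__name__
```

x is int; result = 'int'

'int'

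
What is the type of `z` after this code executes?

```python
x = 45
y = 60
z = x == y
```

Equality comparison returns bool

bool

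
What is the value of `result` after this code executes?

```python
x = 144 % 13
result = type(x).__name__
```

x is int; result = 'int'

'int'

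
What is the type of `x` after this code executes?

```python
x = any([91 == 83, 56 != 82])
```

any() returns bool

bool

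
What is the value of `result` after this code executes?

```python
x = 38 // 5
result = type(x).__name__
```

x is int; result = 'int'

'int'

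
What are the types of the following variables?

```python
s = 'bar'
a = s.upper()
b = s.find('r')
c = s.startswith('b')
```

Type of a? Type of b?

upper() returns str; find() returns int

str, int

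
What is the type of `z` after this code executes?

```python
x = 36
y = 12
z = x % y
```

int % int = int

int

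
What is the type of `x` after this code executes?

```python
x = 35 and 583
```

'and' with truthy values returns last operand (int)

int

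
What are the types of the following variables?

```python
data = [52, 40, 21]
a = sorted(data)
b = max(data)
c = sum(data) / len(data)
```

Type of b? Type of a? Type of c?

max of ints returns int; sorted() returns list; int / int = float

int, list, float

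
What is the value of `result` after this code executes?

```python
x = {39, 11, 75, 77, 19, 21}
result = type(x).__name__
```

x is set; result = 'set'

'set'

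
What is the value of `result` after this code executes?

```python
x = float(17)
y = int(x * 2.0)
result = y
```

x = 17.0; y = 34; result = 34

34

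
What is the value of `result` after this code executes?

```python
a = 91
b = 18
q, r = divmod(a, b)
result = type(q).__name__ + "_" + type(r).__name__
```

a is int; b is int; q is int; r is int; result = 'int_int'

'int_int'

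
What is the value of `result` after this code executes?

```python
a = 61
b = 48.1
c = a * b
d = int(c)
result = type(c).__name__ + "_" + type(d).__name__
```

a is int; b is float; c is float; d is int; result = 'float_int'

'float_int'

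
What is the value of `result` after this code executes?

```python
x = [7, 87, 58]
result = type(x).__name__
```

x is list; result = 'list'

'list'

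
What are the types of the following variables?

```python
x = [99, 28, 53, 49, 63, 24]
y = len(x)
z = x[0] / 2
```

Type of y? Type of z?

len() returns int; int / int = float

int, float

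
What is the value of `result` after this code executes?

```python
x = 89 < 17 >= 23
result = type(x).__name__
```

x is bool; result = 'bool'

'bool'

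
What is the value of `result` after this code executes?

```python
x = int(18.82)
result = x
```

x = 18; result = 18

18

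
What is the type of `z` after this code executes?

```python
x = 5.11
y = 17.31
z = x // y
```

float // float = float

float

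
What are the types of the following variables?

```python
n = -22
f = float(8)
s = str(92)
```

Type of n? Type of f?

n is assigned a bare integer (no decimal point), so it is an int; f is assigned the result of calling float(), which returns a float

int, float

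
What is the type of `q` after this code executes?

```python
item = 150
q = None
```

None has type NoneType

NoneType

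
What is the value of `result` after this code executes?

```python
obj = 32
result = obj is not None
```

obj = 32; result = True

True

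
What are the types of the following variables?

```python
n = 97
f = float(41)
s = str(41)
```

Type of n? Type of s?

n is assigned a bare integer (no decimal point), so it is an int; s is assigned the result of calling str(), which returns a str

int, str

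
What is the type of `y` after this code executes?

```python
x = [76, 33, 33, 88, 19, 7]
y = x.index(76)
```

list.index() returns int

int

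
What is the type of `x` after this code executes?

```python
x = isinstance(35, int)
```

isinstance() returns bool

bool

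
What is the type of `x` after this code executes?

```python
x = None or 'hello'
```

'or' with None returns the other truthy value (str)

str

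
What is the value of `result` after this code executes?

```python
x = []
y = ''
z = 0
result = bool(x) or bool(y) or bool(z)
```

x = []; y = ''; z = 0; result = False

False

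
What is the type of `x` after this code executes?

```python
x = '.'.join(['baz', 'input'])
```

str.join() returns str

str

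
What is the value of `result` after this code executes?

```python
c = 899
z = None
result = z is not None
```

c = 899; z = None; result = False

False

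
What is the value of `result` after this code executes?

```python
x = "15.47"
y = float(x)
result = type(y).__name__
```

x is str; y is float; result = 'float'

'float'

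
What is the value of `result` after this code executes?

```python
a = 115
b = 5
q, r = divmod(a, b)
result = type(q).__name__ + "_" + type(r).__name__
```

a is int; b is int; q is int; r is int; result = 'int_int'

'int_int'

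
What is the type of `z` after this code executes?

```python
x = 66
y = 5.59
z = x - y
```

int - float = float

float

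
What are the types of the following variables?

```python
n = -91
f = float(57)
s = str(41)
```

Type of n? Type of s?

n is assigned a bare integer (no decimal point), so it is an int; s is assigned the result of calling str(), which returns a str

int, str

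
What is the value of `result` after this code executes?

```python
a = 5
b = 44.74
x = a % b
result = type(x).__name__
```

a is int; b is float; x is float; result = 'float'

'float'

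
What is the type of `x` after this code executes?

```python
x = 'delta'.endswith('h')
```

str.endswith() returns bool

bool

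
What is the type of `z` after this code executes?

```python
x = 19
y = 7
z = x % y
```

int % int = int

int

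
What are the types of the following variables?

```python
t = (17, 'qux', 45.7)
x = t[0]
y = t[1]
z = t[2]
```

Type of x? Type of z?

tuple[0] is int; tuple[2] is float

int, float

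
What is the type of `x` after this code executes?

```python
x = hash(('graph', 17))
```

hash() returns int

int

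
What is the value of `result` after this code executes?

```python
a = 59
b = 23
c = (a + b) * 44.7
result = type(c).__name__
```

a is int; b is int; c is float; result = 'float'

'float'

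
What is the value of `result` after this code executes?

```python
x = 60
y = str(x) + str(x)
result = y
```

x = 60; y = '6060'; result = '6060'

'6060'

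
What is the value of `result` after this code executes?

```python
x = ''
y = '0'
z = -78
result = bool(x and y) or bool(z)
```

x = ''; y = '0'; z = -78; result = True

True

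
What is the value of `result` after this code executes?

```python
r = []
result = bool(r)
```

r = []; result = False

False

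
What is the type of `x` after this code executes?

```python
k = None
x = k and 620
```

'and' returns first falsy value (None)

NoneType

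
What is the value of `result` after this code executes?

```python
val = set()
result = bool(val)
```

val = set(); result = False

False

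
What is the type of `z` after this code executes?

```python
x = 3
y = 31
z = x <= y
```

Comparison returns bool

bool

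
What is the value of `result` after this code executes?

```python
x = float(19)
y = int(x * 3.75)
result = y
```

x = 19.0; y = 71; result = 71

71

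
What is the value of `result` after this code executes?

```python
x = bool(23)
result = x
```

x = True; result = True

True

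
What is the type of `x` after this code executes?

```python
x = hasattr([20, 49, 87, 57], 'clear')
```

hasattr() returns bool

bool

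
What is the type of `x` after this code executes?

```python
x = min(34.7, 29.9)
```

min() of floats returns float

float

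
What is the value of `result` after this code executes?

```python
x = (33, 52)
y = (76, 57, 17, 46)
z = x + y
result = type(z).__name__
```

x is tuple; y is tuple; z is tuple; result = 'tuple'

'tuple'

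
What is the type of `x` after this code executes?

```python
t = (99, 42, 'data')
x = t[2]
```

Index 2 of tuple is a str literal

str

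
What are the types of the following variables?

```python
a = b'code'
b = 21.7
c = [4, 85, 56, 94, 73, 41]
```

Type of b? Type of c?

b is assigned a number with a decimal point, so it is a float; c is assigned a list literal (square brackets)

float, list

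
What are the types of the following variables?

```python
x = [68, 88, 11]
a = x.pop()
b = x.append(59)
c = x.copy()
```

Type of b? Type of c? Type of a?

append() returns None; copy() returns list; pop() returns element

NoneType, list, int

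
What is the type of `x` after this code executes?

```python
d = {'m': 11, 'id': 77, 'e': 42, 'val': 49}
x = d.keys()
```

.keys() returns dict_keys view

dict_keys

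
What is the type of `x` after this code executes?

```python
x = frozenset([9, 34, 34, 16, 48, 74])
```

frozenset() returns frozenset

frozenset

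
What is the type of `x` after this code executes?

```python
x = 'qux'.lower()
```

str.lower() returns str

str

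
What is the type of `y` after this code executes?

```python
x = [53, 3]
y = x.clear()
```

list.clear() returns None

NoneType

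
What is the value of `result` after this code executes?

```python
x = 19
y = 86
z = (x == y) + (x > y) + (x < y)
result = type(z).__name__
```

x is int; y is int; z is int; result = 'int'

'int'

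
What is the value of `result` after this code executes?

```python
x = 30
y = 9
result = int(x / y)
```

x = 30; y = 9; result = 3

3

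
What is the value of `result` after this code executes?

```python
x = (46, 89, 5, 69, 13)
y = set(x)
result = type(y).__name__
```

x is tuple; y is set; result = 'set'

'set'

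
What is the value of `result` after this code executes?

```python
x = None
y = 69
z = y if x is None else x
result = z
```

x = None; y = 69; z = 69; result = 69

69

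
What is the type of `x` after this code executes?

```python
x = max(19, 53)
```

max() of ints returns int

int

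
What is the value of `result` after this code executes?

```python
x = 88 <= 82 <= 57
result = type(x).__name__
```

x is bool; result = 'bool'

'bool'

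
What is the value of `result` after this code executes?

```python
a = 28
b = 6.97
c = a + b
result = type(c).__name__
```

a is int; b is float; c is float; result = 'float'

'float'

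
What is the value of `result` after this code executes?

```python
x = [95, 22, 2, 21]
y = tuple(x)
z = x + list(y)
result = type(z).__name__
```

x is list; y is tuple; z is list; result = 'list'

'list'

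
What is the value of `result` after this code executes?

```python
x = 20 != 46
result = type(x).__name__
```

x is bool; result = 'bool'

'bool'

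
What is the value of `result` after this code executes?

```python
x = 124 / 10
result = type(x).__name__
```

x is float; result = 'float'

'float'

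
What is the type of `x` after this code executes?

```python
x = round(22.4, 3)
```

round() with decimal places returns float

float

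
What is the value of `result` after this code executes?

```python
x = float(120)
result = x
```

x = 120.0; result = 120.0

120.0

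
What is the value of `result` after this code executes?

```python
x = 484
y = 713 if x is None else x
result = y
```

x = 484; y = 484; result = 484

484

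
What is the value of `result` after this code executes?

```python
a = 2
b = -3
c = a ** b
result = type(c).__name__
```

a is int; b is int; c is float; result = 'float'

'float'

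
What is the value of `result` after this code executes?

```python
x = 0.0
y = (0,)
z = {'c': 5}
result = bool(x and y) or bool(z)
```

x = 0.0; y = (0,); z = {'c': 5}; result = True

True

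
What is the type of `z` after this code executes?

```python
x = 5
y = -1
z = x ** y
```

int ** negative = float

float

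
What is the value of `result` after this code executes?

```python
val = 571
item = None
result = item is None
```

val = 571; item = None; result = True

True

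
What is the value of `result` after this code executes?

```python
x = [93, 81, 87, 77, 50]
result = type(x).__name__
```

x is list; result = 'list'

'list'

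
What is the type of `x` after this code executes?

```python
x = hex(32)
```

hex() returns str representation

str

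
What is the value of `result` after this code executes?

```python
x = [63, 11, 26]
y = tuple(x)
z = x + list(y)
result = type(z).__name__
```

x is list; y is tuple; z is list; result = 'list'

'list'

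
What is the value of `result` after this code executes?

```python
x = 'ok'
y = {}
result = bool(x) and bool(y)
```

x = 'ok'; y = {}; result = False

False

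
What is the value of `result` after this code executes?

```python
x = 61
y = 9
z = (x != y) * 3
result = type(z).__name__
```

x is int; y is int; z is int; result = 'int'

'int'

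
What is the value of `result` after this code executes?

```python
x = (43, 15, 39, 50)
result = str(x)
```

x = (43, 15, 39, 50); result = '(43, 15, 39, 50)'

'(43, 15, 39, 50)'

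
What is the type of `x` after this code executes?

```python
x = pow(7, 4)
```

pow(int, int) returns int

int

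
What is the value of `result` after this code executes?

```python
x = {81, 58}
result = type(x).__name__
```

x is set; result = 'set'

'set'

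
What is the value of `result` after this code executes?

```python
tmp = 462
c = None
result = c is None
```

tmp = 462; c = None; result = True

True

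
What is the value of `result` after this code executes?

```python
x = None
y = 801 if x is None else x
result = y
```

x = None; y = 801; result = 801

801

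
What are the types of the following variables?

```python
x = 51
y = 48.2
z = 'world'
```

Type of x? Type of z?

x is assigned a bare integer (no decimal point), so it is an int; z is assigned a quoted string literal, so it is a str

int, str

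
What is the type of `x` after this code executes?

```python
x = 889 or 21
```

'or' returns first truthy value (int)

int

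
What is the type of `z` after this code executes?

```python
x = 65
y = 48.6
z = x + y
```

int + float = float

float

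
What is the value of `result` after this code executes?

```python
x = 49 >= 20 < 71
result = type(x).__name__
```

x is bool; result = 'bool'

'bool'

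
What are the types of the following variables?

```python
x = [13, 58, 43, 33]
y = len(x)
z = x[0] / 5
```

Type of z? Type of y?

int / int = float; len() returns int

float, int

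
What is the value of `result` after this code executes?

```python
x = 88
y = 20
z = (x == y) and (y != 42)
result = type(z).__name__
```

x is int; y is int; z is bool; result = 'bool'

'bool'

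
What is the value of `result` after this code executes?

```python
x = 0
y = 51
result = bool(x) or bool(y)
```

x = 0; y = 51; result = True

True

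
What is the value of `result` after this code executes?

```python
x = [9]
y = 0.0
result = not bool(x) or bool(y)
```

x = [9]; y = 0.0; result = False

False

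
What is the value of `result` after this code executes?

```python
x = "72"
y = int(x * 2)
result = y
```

x = '72'; y = 7272; result = 7272

7272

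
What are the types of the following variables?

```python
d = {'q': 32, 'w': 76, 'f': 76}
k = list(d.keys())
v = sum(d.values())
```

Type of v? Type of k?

sum of ints is int; list() converts to list

int, list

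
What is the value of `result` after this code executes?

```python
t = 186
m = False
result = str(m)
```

t = 186; m = False; result = 'False'

'False'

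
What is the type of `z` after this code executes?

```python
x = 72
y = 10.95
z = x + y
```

int + float = float

float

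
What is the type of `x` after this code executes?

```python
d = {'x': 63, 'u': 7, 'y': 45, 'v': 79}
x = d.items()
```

dict.items() returns dict_items view

dict_items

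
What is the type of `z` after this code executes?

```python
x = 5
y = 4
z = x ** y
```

positive int ** positive int = int

int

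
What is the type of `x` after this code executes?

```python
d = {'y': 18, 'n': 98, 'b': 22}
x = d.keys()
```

.keys() returns dict_keys view

dict_keys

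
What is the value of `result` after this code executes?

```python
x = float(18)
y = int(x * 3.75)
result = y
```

x = 18.0; y = 67; result = 67

67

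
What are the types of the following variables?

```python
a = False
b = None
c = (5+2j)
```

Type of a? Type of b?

a is assigned the constant False, which has type bool; b is assigned None, whose type is NoneType

bool, NoneType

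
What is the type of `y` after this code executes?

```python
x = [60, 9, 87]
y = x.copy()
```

list.copy() returns list

list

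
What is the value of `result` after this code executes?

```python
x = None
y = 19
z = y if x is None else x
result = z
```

x = None; y = 19; z = 19; result = 19

19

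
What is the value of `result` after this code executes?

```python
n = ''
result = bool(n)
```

n = ''; result = False

False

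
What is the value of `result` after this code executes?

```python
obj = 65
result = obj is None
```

obj = 65; result = False

False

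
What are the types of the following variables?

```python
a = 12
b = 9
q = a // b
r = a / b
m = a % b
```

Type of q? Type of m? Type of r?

// returns int; % of ints returns int; / returns float

int, int, float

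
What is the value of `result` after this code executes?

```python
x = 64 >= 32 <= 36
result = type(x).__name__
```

x is bool; result = 'bool'

'bool'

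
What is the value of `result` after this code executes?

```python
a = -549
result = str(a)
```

a = -549; result = '-549'

'-549'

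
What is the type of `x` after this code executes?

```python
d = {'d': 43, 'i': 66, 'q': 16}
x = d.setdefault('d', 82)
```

dict.setdefault() returns the (existing or default) value

int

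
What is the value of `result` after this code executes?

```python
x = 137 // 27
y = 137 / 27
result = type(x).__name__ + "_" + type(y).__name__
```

x is int; y is float; result = 'int_float'

'int_float'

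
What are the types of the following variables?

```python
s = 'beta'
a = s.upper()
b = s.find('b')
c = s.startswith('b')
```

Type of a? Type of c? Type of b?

upper() returns str; startswith() returns bool; find() returns int

str, bool, int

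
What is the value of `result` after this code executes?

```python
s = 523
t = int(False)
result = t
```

s = 523; t = 0; result = 0

0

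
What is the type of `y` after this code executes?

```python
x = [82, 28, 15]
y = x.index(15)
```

list.index() returns int

int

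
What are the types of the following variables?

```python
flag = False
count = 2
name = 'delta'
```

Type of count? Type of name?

count is assigned a bare integer (no decimal point), so it is an int; name is assigned a quoted string literal, so it is a str

int, str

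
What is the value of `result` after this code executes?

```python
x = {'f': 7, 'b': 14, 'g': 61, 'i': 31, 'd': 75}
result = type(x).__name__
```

x is dict; result = 'dict'

'dict'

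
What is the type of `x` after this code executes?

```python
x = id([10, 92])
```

id() returns int

int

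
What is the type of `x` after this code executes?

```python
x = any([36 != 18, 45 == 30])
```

any() returns bool

bool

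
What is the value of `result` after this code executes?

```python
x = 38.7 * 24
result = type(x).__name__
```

x is float; result = 'float'

'float'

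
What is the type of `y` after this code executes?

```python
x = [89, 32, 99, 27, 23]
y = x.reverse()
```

list.reverse() returns None

NoneType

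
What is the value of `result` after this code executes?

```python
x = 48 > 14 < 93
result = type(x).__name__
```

x is bool; result = 'bool'

'bool'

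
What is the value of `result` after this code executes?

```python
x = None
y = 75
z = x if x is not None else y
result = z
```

x = None; y = 75; z = 75; result = 75

75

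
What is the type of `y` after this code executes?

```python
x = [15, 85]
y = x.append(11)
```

list.append() returns None (mutates in place)

NoneType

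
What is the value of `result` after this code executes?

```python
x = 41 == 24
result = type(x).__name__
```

x is bool; result = 'bool'

'bool'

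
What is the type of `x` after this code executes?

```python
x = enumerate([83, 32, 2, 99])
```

enumerate() returns an enumerate object

enumerate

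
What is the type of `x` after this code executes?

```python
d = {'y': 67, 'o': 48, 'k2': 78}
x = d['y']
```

Accessing dict[str, int] with str key returns int

int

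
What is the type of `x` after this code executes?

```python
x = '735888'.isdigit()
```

str.isdigit() returns bool

bool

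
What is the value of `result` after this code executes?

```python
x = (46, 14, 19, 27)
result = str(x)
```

x = (46, 14, 19, 27); result = '(46, 14, 19, 27)'

'(46, 14, 19, 27)'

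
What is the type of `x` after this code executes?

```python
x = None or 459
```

'or' with None returns the other truthy value

int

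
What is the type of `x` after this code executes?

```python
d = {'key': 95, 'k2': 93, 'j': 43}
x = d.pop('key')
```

dict.pop() returns the value

int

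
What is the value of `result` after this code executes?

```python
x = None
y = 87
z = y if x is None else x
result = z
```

x = None; y = 87; z = 87; result = 87

87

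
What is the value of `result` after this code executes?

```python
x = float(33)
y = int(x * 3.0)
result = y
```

x = 33.0; y = 99; result = 99

99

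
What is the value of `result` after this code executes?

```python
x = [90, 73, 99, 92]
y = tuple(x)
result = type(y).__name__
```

x is list; y is tuple; result = 'tuple'

'tuple'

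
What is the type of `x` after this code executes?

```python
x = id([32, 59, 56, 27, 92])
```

id() returns int

int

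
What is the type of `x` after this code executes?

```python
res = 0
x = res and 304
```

'and' returns first falsy value (0 is int)

int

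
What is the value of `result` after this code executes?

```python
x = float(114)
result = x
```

x = 114.0; result = 114.0

114.0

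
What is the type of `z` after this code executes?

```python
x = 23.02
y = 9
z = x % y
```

float % int = float

float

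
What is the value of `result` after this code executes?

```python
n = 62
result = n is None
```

n = 62; result = False

False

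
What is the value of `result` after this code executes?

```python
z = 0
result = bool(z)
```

z = 0; result = False

False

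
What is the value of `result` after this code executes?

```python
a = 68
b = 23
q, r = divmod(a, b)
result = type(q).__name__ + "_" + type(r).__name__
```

a is int; b is int; q is int; r is int; result = 'int_int'

'int_int'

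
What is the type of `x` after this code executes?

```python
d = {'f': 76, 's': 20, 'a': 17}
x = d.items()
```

dict.items() returns dict_items view

dict_items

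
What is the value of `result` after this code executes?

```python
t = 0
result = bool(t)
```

t = 0; result = False

False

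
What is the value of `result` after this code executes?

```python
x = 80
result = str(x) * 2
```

x = 80; result = '8080'

'8080'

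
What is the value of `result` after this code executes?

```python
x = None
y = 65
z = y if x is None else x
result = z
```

x = None; y = 65; z = 65; result = 65

65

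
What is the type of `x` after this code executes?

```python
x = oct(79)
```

oct() returns str representation

str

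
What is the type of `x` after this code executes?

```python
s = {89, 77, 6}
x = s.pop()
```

Popping from set[int] returns int

int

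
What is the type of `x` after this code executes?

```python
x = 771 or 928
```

'or' returns first truthy value (int)

int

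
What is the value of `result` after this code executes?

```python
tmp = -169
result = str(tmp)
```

tmp = -169; result = '-169'

'-169'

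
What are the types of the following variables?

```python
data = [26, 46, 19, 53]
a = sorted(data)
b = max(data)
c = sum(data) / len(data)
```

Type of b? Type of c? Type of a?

max of ints returns int; int / int = float; sorted() returns list

int, float, list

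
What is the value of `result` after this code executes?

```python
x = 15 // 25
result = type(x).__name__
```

x is int; result = 'int'

'int'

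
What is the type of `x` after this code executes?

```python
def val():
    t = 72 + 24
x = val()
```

Function without return returns None

NoneType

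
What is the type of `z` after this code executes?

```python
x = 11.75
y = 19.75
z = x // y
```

float // float = float

float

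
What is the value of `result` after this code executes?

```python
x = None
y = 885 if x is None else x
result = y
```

x = None; y = 885; result = 885

885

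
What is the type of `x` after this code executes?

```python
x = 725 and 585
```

'and' with truthy values returns last operand (int)

int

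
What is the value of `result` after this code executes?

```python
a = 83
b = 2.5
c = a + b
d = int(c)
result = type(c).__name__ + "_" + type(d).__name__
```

a is int; b is float; c is float; d is int; result = 'float_int'

'float_int'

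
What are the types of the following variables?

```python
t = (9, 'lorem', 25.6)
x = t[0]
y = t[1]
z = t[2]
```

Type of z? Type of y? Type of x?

tuple[2] is float; tuple[1] is str; tuple[0] is int

float, str, int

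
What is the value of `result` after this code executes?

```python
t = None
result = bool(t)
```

t = None; result = False

False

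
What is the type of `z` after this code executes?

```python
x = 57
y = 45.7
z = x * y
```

int * float = float

float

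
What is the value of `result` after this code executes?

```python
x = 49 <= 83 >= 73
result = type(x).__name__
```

x is bool; result = 'bool'

'bool'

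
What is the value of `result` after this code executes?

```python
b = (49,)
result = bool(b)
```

b = (49,); result = True

True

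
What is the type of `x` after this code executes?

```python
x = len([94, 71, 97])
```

len() always returns int

int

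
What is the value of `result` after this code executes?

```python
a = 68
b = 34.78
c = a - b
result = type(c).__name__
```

a is int; b is float; c is float; result = 'float'

'float'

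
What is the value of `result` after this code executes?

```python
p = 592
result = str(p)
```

p = 592; result = '592'

'592'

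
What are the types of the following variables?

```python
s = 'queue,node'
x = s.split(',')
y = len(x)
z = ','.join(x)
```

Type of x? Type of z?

str.split() returns list; str.join() returns str

list, str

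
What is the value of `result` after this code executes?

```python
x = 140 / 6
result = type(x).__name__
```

x is float; result = 'float'

'float'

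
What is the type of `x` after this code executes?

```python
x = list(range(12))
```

list(range()) returns list

list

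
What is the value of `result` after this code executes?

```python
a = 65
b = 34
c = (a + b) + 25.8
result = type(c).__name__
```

a is int; b is int; c is float; result = 'float'

'float'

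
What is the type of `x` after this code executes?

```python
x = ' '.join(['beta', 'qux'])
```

str.join() returns str

str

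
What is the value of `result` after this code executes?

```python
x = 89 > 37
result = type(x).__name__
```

x is bool; result = 'bool'

'bool'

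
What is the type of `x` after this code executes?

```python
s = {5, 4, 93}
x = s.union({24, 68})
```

set.union() returns a new set

set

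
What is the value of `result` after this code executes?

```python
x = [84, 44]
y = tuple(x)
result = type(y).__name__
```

x is list; y is tuple; result = 'tuple'

'tuple'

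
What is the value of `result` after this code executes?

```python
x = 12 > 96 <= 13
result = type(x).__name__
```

x is bool; result = 'bool'

'bool'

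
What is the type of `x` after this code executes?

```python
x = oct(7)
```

oct() returns str representation

str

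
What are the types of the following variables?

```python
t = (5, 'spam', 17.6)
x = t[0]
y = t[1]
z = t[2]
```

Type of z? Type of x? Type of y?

tuple[2] is float; tuple[0] is int; tuple[1] is str

float, int, str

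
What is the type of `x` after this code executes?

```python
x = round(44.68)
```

round() with no decimal places returns int

int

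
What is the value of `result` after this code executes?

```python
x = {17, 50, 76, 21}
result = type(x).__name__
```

x is set; result = 'set'

'set'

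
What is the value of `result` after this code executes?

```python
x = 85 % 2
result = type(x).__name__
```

x is int; result = 'int'

'int'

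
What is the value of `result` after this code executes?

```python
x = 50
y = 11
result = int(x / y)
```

x = 50; y = 11; result = 4

4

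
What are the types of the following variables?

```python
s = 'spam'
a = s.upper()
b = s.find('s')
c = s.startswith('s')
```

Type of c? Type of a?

startswith() returns bool; upper() returns str

bool, str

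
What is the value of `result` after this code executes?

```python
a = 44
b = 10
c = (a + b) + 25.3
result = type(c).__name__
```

a is int; b is int; c is float; result = 'float'

'float'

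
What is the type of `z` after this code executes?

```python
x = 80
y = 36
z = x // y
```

int // int = int

int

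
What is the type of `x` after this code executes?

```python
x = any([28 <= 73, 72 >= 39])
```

any() returns bool

bool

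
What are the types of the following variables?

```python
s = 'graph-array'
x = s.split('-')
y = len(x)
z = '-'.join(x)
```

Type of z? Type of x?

str.join() returns str; str.split() returns list

str, list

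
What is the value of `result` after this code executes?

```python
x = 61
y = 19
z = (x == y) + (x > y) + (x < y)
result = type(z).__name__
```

x is int; y is int; z is int; result = 'int'

'int'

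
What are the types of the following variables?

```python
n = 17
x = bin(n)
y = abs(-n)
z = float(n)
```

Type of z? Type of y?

float() returns float; abs() of int returns int

float, int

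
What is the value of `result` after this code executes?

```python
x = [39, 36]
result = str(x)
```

x = [39, 36]; result = '[39, 36]'

'[39, 36]'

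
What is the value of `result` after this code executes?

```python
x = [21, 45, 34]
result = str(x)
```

x = [21, 45, 34]; result = '[21, 45, 34]'

'[21, 45, 34]'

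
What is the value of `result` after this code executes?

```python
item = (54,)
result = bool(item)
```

item = (54,); result = True

True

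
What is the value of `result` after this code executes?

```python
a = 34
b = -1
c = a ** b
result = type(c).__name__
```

a is int; b is int; c is float; result = 'float'

'float'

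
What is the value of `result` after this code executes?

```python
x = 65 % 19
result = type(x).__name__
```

x is int; result = 'int'

'int'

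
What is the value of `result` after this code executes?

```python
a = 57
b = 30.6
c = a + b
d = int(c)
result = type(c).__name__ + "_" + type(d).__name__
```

a is int; b is float; c is float; d is int; result = 'float_int'

'float_int'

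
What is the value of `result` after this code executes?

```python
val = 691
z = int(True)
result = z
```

val = 691; z = 1; result = 1

1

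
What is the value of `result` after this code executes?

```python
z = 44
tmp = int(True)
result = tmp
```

z = 44; tmp = 1; result = 1

1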